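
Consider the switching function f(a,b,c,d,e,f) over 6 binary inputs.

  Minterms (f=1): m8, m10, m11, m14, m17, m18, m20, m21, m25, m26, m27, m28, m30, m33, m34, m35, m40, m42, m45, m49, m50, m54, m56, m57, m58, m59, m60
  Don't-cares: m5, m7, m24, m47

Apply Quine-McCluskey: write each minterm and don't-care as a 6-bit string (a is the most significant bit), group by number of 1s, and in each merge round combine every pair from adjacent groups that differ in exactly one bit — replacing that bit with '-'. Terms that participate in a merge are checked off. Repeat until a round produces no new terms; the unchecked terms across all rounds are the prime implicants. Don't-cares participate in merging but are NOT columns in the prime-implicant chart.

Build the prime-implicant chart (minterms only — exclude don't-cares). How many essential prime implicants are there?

Round 0: 000101✓ 000111✓ 001000✓ 001010✓ 001011✓ 001110✓ 010001✓ 010010✓ 010100✓ 010101✓ 011000✓ 011001✓ 011010✓ 011011✓ 011100✓ 011110✓ 100001✓ 100010✓ 100011✓ 101000✓ 101010✓ 101101✓ 101111✓ 110001✓ 110010✓ 110110✓ 111000✓ 111001✓ 111010✓ 111011✓ 111100✓
Round 1: -01000✓ -01010✓ -10001✓ -10010✓ -11000✓ -11001✓ -11010✓ -11011✓ -11100✓ 0-0101 0-1000✓ 0-1010✓ 0-1011✓ 0-1110✓ 0001-1 001-10✓ 0010-0✓ 00101-✓ 01-001✓ 01-010✓ 01-100 010-01 01010- 011-00✓ 011-10✓ 0110-0✓ 0110-1✓ 01100-✓ 01101-✓ 0111-0✓ 1-0001 1-0010✓ 1-1000✓ 1-1010✓ 10-010✓ 1000-1 10001- 1010-0✓ 1011-1 11-001✓ 11-010✓ 110-10 111-00✓ 1110-0✓ 1110-1✓ 11100-✓ 11101-✓
Round 2: --1000✓ --1010✓ -010-0✓ -1-001 -1-010 -11-00 -110-0✓ -110-1✓ -1100-✓ -1101-✓ 0-1-10 0-10-0✓ 0-101- 011--0 0110--✓ 1--010 1-10-0✓ 1110--✓
Round 3: --10-0 -110--
PIs = {--10-0, -1-001, -1-010, -11-00, -110--, 0-0101, 0-1-10, 0-101-, 0001-1, 01-100, 010-01, 01010-, 011--0, 1--010, 1-0001, 1000-1, 10001-, 1011-1, 110-10}
Coverage chart:
  m8: --10-0 ←essential
  m10: --10-0,0-1-10,0-101-
  m11: 0-101- ←essential
  m14: 0-1-10 ←essential
  m17: -1-001,010-01
  m18: -1-010 ←essential
  m20: 01-100,01010-
  m21: 0-0101,010-01,01010-
  m25: -1-001,-110--
  m26: --10-0,-1-010,-110--,0-1-10,0-101-,011--0
  m27: -110--,0-101-
  m28: -11-00,01-100,011--0
  m30: 0-1-10,011--0
  m33: 1-0001,1000-1
  m34: 1--010,10001-
  m35: 1000-1,10001-
  m40: --10-0 ←essential
  m42: --10-0,1--010
  m45: 1011-1 ←essential
  m49: -1-001,1-0001
  m50: -1-010,1--010,110-10
  m54: 110-10 ←essential
  m56: --10-0,-11-00,-110--
  m57: -1-001,-110--
  m58: --10-0,-1-010,-110--,1--010
  m59: -110-- ←essential
  m60: -11-00 ←essential
Essential: --10-0, -1-010, -11-00, -110--, 0-1-10, 0-101-, 1011-1, 110-10

8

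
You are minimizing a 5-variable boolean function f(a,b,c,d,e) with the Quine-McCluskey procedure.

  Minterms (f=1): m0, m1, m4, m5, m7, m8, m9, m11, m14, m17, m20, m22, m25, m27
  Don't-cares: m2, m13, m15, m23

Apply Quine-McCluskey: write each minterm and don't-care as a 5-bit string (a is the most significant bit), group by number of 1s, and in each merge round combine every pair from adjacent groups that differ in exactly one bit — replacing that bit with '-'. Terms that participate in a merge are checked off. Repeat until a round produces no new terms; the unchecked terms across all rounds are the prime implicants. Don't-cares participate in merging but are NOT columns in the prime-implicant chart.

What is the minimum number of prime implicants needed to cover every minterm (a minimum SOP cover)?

size-2^0 implicants → 00000(✓)  00001(✓)  00010(✓)  00100(✓)  00101(✓)  00111(✓)  01000(✓)  01001(✓)  01011(✓)  01101(✓)  01110(✓)  01111(✓)  10001(✓)  10100(✓)  10110(✓)  10111(✓)  11001(✓)  11011(✓)
size-2^1 implicants → -0001(✓)  -0100  -0111  -1001(✓)  -1011(✓)  0-000(✓)  0-001(✓)  0-101(✓)  0-111(✓)  00-00(✓)  00-01(✓)  000-0  0000-(✓)  001-1(✓)  0010-(✓)  01-01(✓)  01-11(✓)  010-1(✓)  0100-(✓)  011-1(✓)  0111-  1-001(✓)  101-0  1011-  110-1(✓)
size-2^2 implicants → --001  -10-1  0--01  0-00-  0-1-1  00-0-  01--1
Unchecked terms (primes): --001, -0100, -0111, -10-1, 0--01, 0-00-, 0-1-1, 00-0-, 000-0, 01--1, 0111-, 101-0, 1011-
Minterm coverage:
  m0 ⊆ 0-00-,00-0-,000-0
  m1 ⊆ --001,0--01,0-00-,00-0-
  m4 ⊆ -0100,00-0-
  m5 ⊆ 0--01,0-1-1,00-0-
  m7 ⊆ -0111,0-1-1
  m8 ⊆ 0-00- [E]
  m9 ⊆ --001,-10-1,0--01,0-00-,01--1
  m11 ⊆ -10-1,01--1
  m14 ⊆ 0111- [E]
  m17 ⊆ --001 [E]
  m20 ⊆ -0100,101-0
  m22 ⊆ 101-0,1011-
  m25 ⊆ --001,-10-1
  m27 ⊆ -10-1 [E]
E = {--001, -10-1, 0-00-, 0111-}
Petrick residual → -0100, 0-1-1, 101-0
Cover = c'd'e + b'cd'e' + bc'e + a'c'd' + a'ce + a'bcd + ab'ce'  |cover|=7

7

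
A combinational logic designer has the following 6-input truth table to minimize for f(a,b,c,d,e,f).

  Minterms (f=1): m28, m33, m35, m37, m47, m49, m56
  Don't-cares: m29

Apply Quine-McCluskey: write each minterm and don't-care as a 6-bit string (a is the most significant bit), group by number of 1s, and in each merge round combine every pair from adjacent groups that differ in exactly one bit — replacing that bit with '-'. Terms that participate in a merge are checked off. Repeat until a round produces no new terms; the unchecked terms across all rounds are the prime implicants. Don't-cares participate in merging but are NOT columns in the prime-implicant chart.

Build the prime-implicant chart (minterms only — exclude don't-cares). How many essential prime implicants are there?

[col 0] 011100*, 011101*, 100001*, 100011*, 100101*, 101111, 110001*, 111000
[col 1] 01110-, 1-0001, 100-01, 1000-1
Prime implicants: 01110-, 1-0001, 100-01, 1000-1, 101111, 111000
PI chart (minterm → PIs covering it):
  28 | 01110-  (sole → essential)
  33 | 1-0001,100-01,1000-1
  35 | 1000-1  (sole → essential)
  37 | 100-01  (sole → essential)
  47 | 101111  (sole → essential)
  49 | 1-0001  (sole → essential)
  56 | 111000  (sole → essential)
Essential prime implicants: 01110-, 1-0001, 100-01, 1000-1, 101111, 111000

6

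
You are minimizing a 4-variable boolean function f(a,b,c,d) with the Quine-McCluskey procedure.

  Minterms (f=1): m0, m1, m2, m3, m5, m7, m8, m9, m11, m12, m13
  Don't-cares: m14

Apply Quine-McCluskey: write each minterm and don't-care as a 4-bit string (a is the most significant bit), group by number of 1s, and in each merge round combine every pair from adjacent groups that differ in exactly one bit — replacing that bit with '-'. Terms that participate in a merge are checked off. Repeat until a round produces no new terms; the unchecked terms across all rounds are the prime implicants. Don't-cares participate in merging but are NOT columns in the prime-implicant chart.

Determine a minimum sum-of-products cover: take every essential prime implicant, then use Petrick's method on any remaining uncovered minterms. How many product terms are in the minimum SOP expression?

4

size-2^0 implicants → 0000(✓)  0001(✓)  0010(✓)  0011(✓)  0101(✓)  0111(✓)  1000(✓)  1001(✓)  1011(✓)  1100(✓)  1101(✓)  1110(✓)
size-2^1 implicants → -000(✓)  -001(✓)  -011(✓)  -101(✓)  0-01(✓)  0-11(✓)  00-0(✓)  00-1(✓)  000-(✓)  001-(✓)  01-1(✓)  1-00(✓)  1-01(✓)  10-1(✓)  100-(✓)  11-0  110-(✓)
size-2^2 implicants → --01  -0-1  -00-  0--1  00--  1-0-
Unchecked terms (primes): --01, -0-1, -00-, 0--1, 00--, 1-0-, 11-0
Minterm coverage:
  m0 ⊆ -00-,00--
  m1 ⊆ --01,-0-1,-00-,0--1,00--
  m2 ⊆ 00-- [E]
  m3 ⊆ -0-1,0--1,00--
  m5 ⊆ --01,0--1
  m7 ⊆ 0--1 [E]
  m8 ⊆ -00-,1-0-
  m9 ⊆ --01,-0-1,-00-,1-0-
  m11 ⊆ -0-1 [E]
  m12 ⊆ 1-0-,11-0
  m13 ⊆ --01,1-0-
E = {-0-1, 0--1, 00--}
Petrick residual → 1-0-
Cover = b'd + a'd + a'b' + ac'  |cover|=4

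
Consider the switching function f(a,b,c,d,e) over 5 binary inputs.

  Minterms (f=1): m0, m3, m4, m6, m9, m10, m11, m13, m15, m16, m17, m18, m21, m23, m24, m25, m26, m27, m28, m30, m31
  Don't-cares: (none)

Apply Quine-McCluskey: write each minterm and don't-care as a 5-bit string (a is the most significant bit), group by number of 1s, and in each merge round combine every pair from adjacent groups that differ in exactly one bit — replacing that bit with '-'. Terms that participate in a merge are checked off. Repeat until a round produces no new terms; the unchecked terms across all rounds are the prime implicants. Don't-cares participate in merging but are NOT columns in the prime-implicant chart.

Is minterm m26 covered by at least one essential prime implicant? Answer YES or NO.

[col 0] 00000*, 00011*, 00100*, 00110*, 01001*, 01010*, 01011*, 01101*, 01111*, 10000*, 10001*, 10010*, 10101*, 10111*, 11000*, 11001*, 11010*, 11011*, 11100*, 11110*, 11111*
[col 1] -0000, -1001*, -1010*, -1011*, -1111*, 0-011, 00-00, 001-0, 01-01*, 01-11*, 010-1*, 0101-*, 011-1*, 1-000*, 1-001*, 1-010*, 1-111, 10-01, 100-0*, 1000-*, 101-1, 11-00*, 11-10*, 11-11*, 110-0*, 110-1*, 1100-*, 1101-*, 111-0*, 1111-*
[col 2] -1-11, -10-1, -101-, 01--1, 1-0-0, 1-00-, 11--0, 11-1-, 110--
Prime implicants: -0000, -1-11, -10-1, -101-, 0-011, 00-00, 001-0, 01--1, 1-0-0, 1-00-, 1-111, 10-01, 101-1, 11--0, 11-1-, 110--
PI chart (minterm → PIs covering it):
  0 | -0000,00-00
  3 | 0-011  (sole → essential)
  4 | 00-00,001-0
  6 | 001-0  (sole → essential)
  9 | -10-1,01--1
  10 | -101-  (sole → essential)
  11 | -1-11,-10-1,-101-,0-011,01--1
  13 | 01--1  (sole → essential)
  15 | -1-11,01--1
  16 | -0000,1-0-0,1-00-
  17 | 1-00-,10-01
  18 | 1-0-0  (sole → essential)
  21 | 10-01,101-1
  23 | 1-111,101-1
  24 | 1-0-0,1-00-,11--0,110--
  25 | -10-1,1-00-,110--
  26 | -101-,1-0-0,11--0,11-1-,110--
  27 | -1-11,-10-1,-101-,11-1-,110--
  28 | 11--0  (sole → essential)
  30 | 11--0,11-1-
  31 | -1-11,1-111,11-1-
Essential prime implicants: -101-, 0-011, 001-0, 01--1, 1-0-0, 11--0

YES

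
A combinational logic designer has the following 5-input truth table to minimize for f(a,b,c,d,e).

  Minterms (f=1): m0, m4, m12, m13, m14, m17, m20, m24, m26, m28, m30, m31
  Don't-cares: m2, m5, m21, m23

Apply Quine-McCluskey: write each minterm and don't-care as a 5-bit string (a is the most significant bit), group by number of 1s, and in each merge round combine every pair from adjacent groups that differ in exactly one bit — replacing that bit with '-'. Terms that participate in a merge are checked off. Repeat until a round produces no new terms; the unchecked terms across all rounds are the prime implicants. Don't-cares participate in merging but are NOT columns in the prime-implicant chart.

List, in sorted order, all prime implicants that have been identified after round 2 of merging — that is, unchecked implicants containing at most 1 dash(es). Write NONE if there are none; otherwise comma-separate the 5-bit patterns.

00-00, 000-0, 1-111, 10-01, 101-1, 1111-

[col 0] 00000*, 00010*, 00100*, 00101*, 01100*, 01101*, 01110*, 10001*, 10100*, 10101*, 10111*, 11000*, 11010*, 11100*, 11110*, 11111*
[col 1] -0100*, -0101*, -1100*, -1110*, 0-100*, 0-101*, 00-00, 000-0, 0010-*, 011-0*, 0110-*, 1-100*, 1-111, 10-01, 101-1, 1010-*, 11-00*, 11-10*, 110-0*, 111-0*, 1111-
[col 2] --100, -010-, -11-0, 0-10-, 11--0
Prime implicants: --100, -010-, -11-0, 0-10-, 00-00, 000-0, 1-111, 10-01, 101-1, 11--0, 1111-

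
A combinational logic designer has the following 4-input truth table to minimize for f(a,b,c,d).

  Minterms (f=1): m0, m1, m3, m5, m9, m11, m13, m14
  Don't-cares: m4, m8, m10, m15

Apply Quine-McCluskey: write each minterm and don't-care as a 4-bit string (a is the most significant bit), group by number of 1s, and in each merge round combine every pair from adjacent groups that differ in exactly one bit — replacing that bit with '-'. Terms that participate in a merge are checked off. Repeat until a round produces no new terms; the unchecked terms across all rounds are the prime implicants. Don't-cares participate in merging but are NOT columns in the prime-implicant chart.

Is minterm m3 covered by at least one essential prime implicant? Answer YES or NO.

YES

[col 0] 0000*, 0001*, 0011*, 0100*, 0101*, 1000*, 1001*, 1010*, 1011*, 1101*, 1110*, 1111*
[col 1] -000*, -001*, -011*, -101*, 0-00*, 0-01*, 00-1*, 000-*, 010-*, 1-01*, 1-10*, 1-11*, 10-0*, 10-1*, 100-*, 101-*, 11-1*, 111-*
[col 2] --01, -0-1, -00-, 0-0-, 1--1, 1-1-, 10--
Prime implicants: --01, -0-1, -00-, 0-0-, 1--1, 1-1-, 10--
PI chart (minterm → PIs covering it):
  0 | -00-,0-0-
  1 | --01,-0-1,-00-,0-0-
  3 | -0-1  (sole → essential)
  5 | --01,0-0-
  9 | --01,-0-1,-00-,1--1,10--
  11 | -0-1,1--1,1-1-,10--
  13 | --01,1--1
  14 | 1-1-  (sole → essential)
Essential prime implicants: -0-1, 1-1-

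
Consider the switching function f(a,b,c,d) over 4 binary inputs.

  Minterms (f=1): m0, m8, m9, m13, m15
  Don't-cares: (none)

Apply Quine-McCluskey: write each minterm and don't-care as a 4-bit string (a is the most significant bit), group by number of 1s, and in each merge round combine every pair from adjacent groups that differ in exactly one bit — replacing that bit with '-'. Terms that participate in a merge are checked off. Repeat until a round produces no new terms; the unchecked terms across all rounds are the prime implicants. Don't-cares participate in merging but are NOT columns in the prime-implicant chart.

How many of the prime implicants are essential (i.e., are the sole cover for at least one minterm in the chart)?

2

[col 0] 0000*, 1000*, 1001*, 1101*, 1111*
[col 1] -000, 1-01, 100-, 11-1
Prime implicants: -000, 1-01, 100-, 11-1
PI chart (minterm → PIs covering it):
  0 | -000  (sole → essential)
  8 | -000,100-
  9 | 1-01,100-
  13 | 1-01,11-1
  15 | 11-1  (sole → essential)
Essential prime implicants: -000, 11-1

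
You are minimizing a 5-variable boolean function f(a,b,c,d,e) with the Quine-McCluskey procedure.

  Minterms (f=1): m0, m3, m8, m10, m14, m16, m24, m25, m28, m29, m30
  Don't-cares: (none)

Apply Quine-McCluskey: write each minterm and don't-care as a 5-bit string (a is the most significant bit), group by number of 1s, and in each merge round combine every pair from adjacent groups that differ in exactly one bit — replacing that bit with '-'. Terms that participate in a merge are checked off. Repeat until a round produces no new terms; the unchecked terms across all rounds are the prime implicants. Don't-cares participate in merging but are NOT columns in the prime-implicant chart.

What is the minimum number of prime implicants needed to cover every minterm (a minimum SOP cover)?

5

size-2^0 implicants → 00000(✓)  00011  01000(✓)  01010(✓)  01110(✓)  10000(✓)  11000(✓)  11001(✓)  11100(✓)  11101(✓)  11110(✓)
size-2^1 implicants → -0000(✓)  -1000(✓)  -1110  0-000(✓)  01-10  010-0  1-000(✓)  11-00(✓)  11-01(✓)  1100-(✓)  111-0  1110-(✓)
size-2^2 implicants → --000  11-0-
Unchecked terms (primes): --000, -1110, 00011, 01-10, 010-0, 11-0-, 111-0
Minterm coverage:
  m0 ⊆ --000 [E]
  m3 ⊆ 00011 [E]
  m8 ⊆ --000,010-0
  m10 ⊆ 01-10,010-0
  m14 ⊆ -1110,01-10
  m16 ⊆ --000 [E]
  m24 ⊆ --000,11-0-
  m25 ⊆ 11-0- [E]
  m28 ⊆ 11-0-,111-0
  m29 ⊆ 11-0- [E]
  m30 ⊆ -1110,111-0
E = {--000, 00011, 11-0-}
Petrick residual → -1110, 01-10
Cover = c'd'e' + bcde' + a'b'c'de + a'bde' + abd'  |cover|=5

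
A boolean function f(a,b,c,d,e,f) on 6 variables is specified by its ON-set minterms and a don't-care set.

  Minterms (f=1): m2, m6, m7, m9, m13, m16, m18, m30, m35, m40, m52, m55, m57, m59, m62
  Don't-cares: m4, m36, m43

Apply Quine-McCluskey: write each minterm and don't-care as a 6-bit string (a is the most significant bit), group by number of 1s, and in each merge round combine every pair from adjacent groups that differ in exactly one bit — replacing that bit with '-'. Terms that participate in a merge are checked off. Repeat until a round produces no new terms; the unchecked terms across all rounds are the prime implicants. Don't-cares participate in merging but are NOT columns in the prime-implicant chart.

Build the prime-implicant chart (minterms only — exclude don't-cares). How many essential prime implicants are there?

9

Round 0: 000010✓ 000100✓ 000110✓ 000111✓ 001001✓ 001101✓ 010000✓ 010010✓ 011110✓ 100011✓ 100100✓ 101000 101011✓ 110100✓ 110111 111001✓ 111011✓ 111110✓
Round 1: -00100 -11110 0-0010 000-10 0001-0 00011- 001-01 0100-0 1-0100 1-1011 10-011 1110-1
PIs = {-00100, -11110, 0-0010, 000-10, 0001-0, 00011-, 001-01, 0100-0, 1-0100, 1-1011, 10-011, 101000, 110111, 1110-1}
Coverage chart:
  m2: 0-0010,000-10
  m6: 000-10,0001-0,00011-
  m7: 00011- ←essential
  m9: 001-01 ←essential
  m13: 001-01 ←essential
  m16: 0100-0 ←essential
  m18: 0-0010,0100-0
  m30: -11110 ←essential
  m35: 10-011 ←essential
  m40: 101000 ←essential
  m52: 1-0100 ←essential
  m55: 110111 ←essential
  m57: 1110-1 ←essential
  m59: 1-1011,1110-1
  m62: -11110 ←essential
Essential: -11110, 00011-, 001-01, 0100-0, 1-0100, 10-011, 101000, 110111, 1110-1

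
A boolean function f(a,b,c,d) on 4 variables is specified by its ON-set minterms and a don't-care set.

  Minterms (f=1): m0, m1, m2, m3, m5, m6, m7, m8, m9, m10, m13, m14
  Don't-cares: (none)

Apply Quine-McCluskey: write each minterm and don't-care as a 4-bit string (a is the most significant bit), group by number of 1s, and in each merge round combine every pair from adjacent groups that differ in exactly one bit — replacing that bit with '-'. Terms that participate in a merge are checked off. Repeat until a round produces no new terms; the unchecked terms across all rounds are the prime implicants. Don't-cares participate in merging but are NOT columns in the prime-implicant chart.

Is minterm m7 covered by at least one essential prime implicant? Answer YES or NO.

NO

size-2^0 implicants → 0000(✓)  0001(✓)  0010(✓)  0011(✓)  0101(✓)  0110(✓)  0111(✓)  1000(✓)  1001(✓)  1010(✓)  1101(✓)  1110(✓)
size-2^1 implicants → -000(✓)  -001(✓)  -010(✓)  -101(✓)  -110(✓)  0-01(✓)  0-10(✓)  0-11(✓)  00-0(✓)  00-1(✓)  000-(✓)  001-(✓)  01-1(✓)  011-(✓)  1-01(✓)  1-10(✓)  10-0(✓)  100-(✓)
size-2^2 implicants → --01  --10  -0-0  -00-  0--1  0-1-  00--
Unchecked terms (primes): --01, --10, -0-0, -00-, 0--1, 0-1-, 00--
Minterm coverage:
  m0 ⊆ -0-0,-00-,00--
  m1 ⊆ --01,-00-,0--1,00--
  m2 ⊆ --10,-0-0,0-1-,00--
  m3 ⊆ 0--1,0-1-,00--
  m5 ⊆ --01,0--1
  m6 ⊆ --10,0-1-
  m7 ⊆ 0--1,0-1-
  m8 ⊆ -0-0,-00-
  m9 ⊆ --01,-00-
  m10 ⊆ --10,-0-0
  m13 ⊆ --01 [E]
  m14 ⊆ --10 [E]
E = {--01, --10}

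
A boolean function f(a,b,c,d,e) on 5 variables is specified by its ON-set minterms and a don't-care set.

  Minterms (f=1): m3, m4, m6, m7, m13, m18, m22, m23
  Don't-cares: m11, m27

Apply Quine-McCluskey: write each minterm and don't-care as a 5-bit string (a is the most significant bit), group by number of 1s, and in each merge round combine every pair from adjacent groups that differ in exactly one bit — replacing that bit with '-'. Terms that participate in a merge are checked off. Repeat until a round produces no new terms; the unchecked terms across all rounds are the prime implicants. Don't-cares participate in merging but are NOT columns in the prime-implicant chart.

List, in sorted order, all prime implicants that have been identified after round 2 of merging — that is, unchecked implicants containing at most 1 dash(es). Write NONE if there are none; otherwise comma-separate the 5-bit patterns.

Round 0: 00011✓ 00100✓ 00110✓ 00111✓ 01011✓ 01101 10010✓ 10110✓ 10111✓ 11011✓
Round 1: -0110✓ -0111✓ -1011 0-011 00-11 001-0 0011-✓ 10-10 1011-✓
Round 2: -011-
PIs = {-011-, -1011, 0-011, 00-11, 001-0, 01101, 10-10}

-1011, 0-011, 00-11, 001-0, 01101, 10-10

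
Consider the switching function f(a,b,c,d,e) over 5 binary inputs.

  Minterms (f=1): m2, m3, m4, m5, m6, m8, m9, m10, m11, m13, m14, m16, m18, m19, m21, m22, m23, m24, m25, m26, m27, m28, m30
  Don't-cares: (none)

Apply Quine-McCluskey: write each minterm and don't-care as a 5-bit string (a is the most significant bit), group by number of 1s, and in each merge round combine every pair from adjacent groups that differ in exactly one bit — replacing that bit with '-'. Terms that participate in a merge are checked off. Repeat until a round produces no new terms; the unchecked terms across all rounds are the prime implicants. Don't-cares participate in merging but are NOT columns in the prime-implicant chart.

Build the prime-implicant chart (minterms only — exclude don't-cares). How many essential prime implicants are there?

[col 0] 00010*, 00011*, 00100*, 00101*, 00110*, 01000*, 01001*, 01010*, 01011*, 01101*, 01110*, 10000*, 10010*, 10011*, 10101*, 10110*, 10111*, 11000*, 11001*, 11010*, 11011*, 11100*, 11110*
[col 1] -0010*, -0011*, -0101, -0110*, -1000*, -1001*, -1010*, -1011*, -1110*, 0-010*, 0-011*, 0-101, 0-110*, 00-10*, 0001-*, 001-0, 0010-, 01-01, 01-10*, 010-0*, 010-1*, 0100-*, 0101-*, 1-000*, 1-010*, 1-011*, 1-110*, 10-10*, 10-11*, 100-0*, 1001-*, 101-1, 1011-*, 11-00*, 11-10*, 110-0*, 110-1*, 1100-*, 1101-*, 111-0*
[col 2] --010*, --011*, --110*, -0-10*, -001-*, -1-10*, -10-0*, -10-1*, -100-*, -101-*, 0--10*, 0-01-*, 010--*, 1--10*, 1-0-0, 1-01-*, 10-1-, 11--0, 110--*
[col 3] ---10, --01-, -10--
Prime implicants: ---10, --01-, -0101, -10--, 0-101, 001-0, 0010-, 01-01, 1-0-0, 10-1-, 101-1, 11--0
PI chart (minterm → PIs covering it):
  2 | ---10,--01-
  3 | --01-  (sole → essential)
  4 | 001-0,0010-
  5 | -0101,0-101,0010-
  6 | ---10,001-0
  8 | -10--  (sole → essential)
  9 | -10--,01-01
  10 | ---10,--01-,-10--
  11 | --01-,-10--
  13 | 0-101,01-01
  14 | ---10  (sole → essential)
  16 | 1-0-0  (sole → essential)
  18 | ---10,--01-,1-0-0,10-1-
  19 | --01-,10-1-
  21 | -0101,101-1
  22 | ---10,10-1-
  23 | 10-1-,101-1
  24 | -10--,1-0-0,11--0
  25 | -10--  (sole → essential)
  26 | ---10,--01-,-10--,1-0-0,11--0
  27 | --01-,-10--
  28 | 11--0  (sole → essential)
  30 | ---10,11--0
Essential prime implicants: ---10, --01-, -10--, 1-0-0, 11--0

5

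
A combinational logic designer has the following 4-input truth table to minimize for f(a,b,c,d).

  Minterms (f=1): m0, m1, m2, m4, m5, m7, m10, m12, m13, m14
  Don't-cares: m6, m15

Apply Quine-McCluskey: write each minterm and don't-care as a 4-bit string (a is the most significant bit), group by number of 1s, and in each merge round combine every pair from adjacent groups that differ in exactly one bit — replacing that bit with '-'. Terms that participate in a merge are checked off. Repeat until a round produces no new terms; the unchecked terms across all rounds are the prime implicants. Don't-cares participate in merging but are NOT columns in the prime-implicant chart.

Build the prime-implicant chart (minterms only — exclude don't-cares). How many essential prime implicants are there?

3

[col 0] 0000*, 0001*, 0010*, 0100*, 0101*, 0110*, 0111*, 1010*, 1100*, 1101*, 1110*, 1111*
[col 1] -010*, -100*, -101*, -110*, -111*, 0-00*, 0-01*, 0-10*, 00-0*, 000-*, 01-0*, 01-1*, 010-*, 011-*, 1-10*, 11-0*, 11-1*, 110-*, 111-*
[col 2] --10, -1-0*, -1-1*, -10-*, -11-*, 0--0, 0-0-, 01--*, 11--*
[col 3] -1--
Prime implicants: --10, -1--, 0--0, 0-0-
PI chart (minterm → PIs covering it):
  0 | 0--0,0-0-
  1 | 0-0-  (sole → essential)
  2 | --10,0--0
  4 | -1--,0--0,0-0-
  5 | -1--,0-0-
  7 | -1--  (sole → essential)
  10 | --10  (sole → essential)
  12 | -1--  (sole → essential)
  13 | -1--  (sole → essential)
  14 | --10,-1--
Essential prime implicants: --10, -1--, 0-0-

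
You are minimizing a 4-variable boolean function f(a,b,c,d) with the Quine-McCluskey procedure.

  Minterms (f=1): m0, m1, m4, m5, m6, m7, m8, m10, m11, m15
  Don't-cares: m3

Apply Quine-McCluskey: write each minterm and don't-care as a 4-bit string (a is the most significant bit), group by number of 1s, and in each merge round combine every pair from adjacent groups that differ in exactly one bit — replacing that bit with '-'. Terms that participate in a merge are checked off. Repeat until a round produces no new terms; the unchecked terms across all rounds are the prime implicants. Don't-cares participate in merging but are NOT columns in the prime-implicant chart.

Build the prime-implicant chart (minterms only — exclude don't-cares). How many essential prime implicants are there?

2

[col 0] 0000*, 0001*, 0011*, 0100*, 0101*, 0110*, 0111*, 1000*, 1010*, 1011*, 1111*
[col 1] -000, -011*, -111*, 0-00*, 0-01*, 0-11*, 00-1*, 000-*, 01-0*, 01-1*, 010-*, 011-*, 1-11*, 10-0, 101-
[col 2] --11, 0--1, 0-0-, 01--
Prime implicants: --11, -000, 0--1, 0-0-, 01--, 10-0, 101-
PI chart (minterm → PIs covering it):
  0 | -000,0-0-
  1 | 0--1,0-0-
  4 | 0-0-,01--
  5 | 0--1,0-0-,01--
  6 | 01--  (sole → essential)
  7 | --11,0--1,01--
  8 | -000,10-0
  10 | 10-0,101-
  11 | --11,101-
  15 | --11  (sole → essential)
Essential prime implicants: --11, 01--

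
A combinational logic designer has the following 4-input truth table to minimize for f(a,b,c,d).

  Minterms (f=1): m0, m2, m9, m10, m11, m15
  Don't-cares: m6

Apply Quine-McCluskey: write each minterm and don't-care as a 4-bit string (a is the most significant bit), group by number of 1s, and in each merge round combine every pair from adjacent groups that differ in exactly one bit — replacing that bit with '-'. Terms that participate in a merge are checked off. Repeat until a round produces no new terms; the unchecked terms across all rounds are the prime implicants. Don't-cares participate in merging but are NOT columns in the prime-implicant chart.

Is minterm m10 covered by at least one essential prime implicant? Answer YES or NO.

NO

size-2^0 implicants → 0000(✓)  0010(✓)  0110(✓)  1001(✓)  1010(✓)  1011(✓)  1111(✓)
size-2^1 implicants → -010  0-10  00-0  1-11  10-1  101-
Unchecked terms (primes): -010, 0-10, 00-0, 1-11, 10-1, 101-
Minterm coverage:
  m0 ⊆ 00-0 [E]
  m2 ⊆ -010,0-10,00-0
  m9 ⊆ 10-1 [E]
  m10 ⊆ -010,101-
  m11 ⊆ 1-11,10-1,101-
  m15 ⊆ 1-11 [E]
E = {00-0, 1-11, 10-1}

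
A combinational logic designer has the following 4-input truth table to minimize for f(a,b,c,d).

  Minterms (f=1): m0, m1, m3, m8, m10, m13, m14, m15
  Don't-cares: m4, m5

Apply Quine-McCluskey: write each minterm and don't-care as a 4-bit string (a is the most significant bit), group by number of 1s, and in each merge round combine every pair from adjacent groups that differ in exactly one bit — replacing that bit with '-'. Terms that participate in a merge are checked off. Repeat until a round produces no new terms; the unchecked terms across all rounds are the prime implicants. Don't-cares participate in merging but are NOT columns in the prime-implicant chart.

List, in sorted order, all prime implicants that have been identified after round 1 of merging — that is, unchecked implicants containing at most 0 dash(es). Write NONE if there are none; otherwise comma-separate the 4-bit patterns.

[col 0] 0000*, 0001*, 0011*, 0100*, 0101*, 1000*, 1010*, 1101*, 1110*, 1111*
[col 1] -000, -101, 0-00*, 0-01*, 00-1, 000-*, 010-*, 1-10, 10-0, 11-1, 111-
[col 2] 0-0-
Prime implicants: -000, -101, 0-0-, 00-1, 1-10, 10-0, 11-1, 111-

NONE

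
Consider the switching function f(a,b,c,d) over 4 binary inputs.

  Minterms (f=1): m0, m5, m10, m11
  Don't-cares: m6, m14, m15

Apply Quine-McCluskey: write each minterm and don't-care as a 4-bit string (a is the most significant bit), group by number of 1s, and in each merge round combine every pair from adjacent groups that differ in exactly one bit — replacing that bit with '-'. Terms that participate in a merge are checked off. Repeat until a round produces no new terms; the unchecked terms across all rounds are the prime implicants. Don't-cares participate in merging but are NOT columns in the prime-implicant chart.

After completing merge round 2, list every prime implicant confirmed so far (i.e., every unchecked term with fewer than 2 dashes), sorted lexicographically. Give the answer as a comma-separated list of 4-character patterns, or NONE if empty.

-110, 0000, 0101

[col 0] 0000, 0101, 0110*, 1010*, 1011*, 1110*, 1111*
[col 1] -110, 1-10*, 1-11*, 101-*, 111-*
[col 2] 1-1-
Prime implicants: -110, 0000, 0101, 1-1-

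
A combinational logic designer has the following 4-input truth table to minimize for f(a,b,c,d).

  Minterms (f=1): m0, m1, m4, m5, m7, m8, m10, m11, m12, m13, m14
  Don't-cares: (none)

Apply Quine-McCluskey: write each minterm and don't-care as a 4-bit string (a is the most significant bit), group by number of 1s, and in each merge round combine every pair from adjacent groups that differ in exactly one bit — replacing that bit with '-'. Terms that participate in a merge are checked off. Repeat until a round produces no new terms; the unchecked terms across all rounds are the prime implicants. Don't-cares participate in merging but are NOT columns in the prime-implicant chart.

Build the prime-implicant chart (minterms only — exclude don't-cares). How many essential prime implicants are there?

5

Round 0: 0000✓ 0001✓ 0100✓ 0101✓ 0111✓ 1000✓ 1010✓ 1011✓ 1100✓ 1101✓ 1110✓
Round 1: -000✓ -100✓ -101✓ 0-00✓ 0-01✓ 000-✓ 01-1 010-✓ 1-00✓ 1-10✓ 10-0✓ 101- 11-0✓ 110-✓
Round 2: --00 -10- 0-0- 1--0
PIs = {--00, -10-, 0-0-, 01-1, 1--0, 101-}
Coverage chart:
  m0: --00,0-0-
  m1: 0-0- ←essential
  m4: --00,-10-,0-0-
  m5: -10-,0-0-,01-1
  m7: 01-1 ←essential
  m8: --00,1--0
  m10: 1--0,101-
  m11: 101- ←essential
  m12: --00,-10-,1--0
  m13: -10- ←essential
  m14: 1--0 ←essential
Essential: -10-, 0-0-, 01-1, 1--0, 101-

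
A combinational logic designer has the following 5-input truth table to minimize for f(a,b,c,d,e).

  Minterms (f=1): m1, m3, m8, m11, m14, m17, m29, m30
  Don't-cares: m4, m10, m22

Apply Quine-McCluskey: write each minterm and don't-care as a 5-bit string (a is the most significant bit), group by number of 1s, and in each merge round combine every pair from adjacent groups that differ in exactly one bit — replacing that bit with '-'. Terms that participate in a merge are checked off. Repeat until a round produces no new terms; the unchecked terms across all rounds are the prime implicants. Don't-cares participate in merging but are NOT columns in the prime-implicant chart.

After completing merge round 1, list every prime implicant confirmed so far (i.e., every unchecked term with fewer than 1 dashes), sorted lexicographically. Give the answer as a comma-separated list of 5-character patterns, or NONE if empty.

00100, 11101

size-2^0 implicants → 00001(✓)  00011(✓)  00100  01000(✓)  01010(✓)  01011(✓)  01110(✓)  10001(✓)  10110(✓)  11101  11110(✓)
size-2^1 implicants → -0001  -1110  0-011  000-1  01-10  010-0  0101-  1-110
Unchecked terms (primes): -0001, -1110, 0-011, 000-1, 00100, 01-10, 010-0, 0101-, 1-110, 11101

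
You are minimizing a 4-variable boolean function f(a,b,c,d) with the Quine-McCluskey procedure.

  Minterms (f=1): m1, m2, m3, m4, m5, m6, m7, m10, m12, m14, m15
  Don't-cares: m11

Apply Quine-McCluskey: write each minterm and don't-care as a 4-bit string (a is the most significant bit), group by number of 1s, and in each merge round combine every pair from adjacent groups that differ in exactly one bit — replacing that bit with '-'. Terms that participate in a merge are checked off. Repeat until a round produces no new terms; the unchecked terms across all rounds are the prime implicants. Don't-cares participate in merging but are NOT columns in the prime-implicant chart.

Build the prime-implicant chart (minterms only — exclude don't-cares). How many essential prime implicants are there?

3

[col 0] 0001*, 0010*, 0011*, 0100*, 0101*, 0110*, 0111*, 1010*, 1011*, 1100*, 1110*, 1111*
[col 1] -010*, -011*, -100*, -110*, -111*, 0-01*, 0-10*, 0-11*, 00-1*, 001-*, 01-0*, 01-1*, 010-*, 011-*, 1-10*, 1-11*, 101-*, 11-0*, 111-*
[col 2] --10*, --11*, -01-*, -1-0, -11-*, 0--1, 0-1-*, 01--, 1-1-*
[col 3] --1-
Prime implicants: --1-, -1-0, 0--1, 01--
PI chart (minterm → PIs covering it):
  1 | 0--1  (sole → essential)
  2 | --1-  (sole → essential)
  3 | --1-,0--1
  4 | -1-0,01--
  5 | 0--1,01--
  6 | --1-,-1-0,01--
  7 | --1-,0--1,01--
  10 | --1-  (sole → essential)
  12 | -1-0  (sole → essential)
  14 | --1-,-1-0
  15 | --1-  (sole → essential)
Essential prime implicants: --1-, -1-0, 0--1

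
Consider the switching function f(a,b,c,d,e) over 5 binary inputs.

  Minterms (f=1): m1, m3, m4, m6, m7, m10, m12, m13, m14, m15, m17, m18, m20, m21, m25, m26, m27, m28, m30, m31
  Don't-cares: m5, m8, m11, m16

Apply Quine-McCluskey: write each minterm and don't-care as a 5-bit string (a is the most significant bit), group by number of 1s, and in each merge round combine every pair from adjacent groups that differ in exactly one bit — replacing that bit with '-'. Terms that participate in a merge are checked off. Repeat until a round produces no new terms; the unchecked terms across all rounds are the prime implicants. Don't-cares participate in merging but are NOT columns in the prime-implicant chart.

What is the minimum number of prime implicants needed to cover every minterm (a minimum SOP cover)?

[col 0] 00001*, 00011*, 00100*, 00101*, 00110*, 00111*, 01000*, 01010*, 01011*, 01100*, 01101*, 01110*, 01111*, 10000*, 10001*, 10010*, 10100*, 10101*, 11001*, 11010*, 11011*, 11100*, 11110*, 11111*
[col 1] -0001*, -0100*, -0101*, -1010*, -1011*, -1100*, -1110*, -1111*, 0-011*, 0-100*, 0-101*, 0-110*, 0-111*, 00-01*, 00-11*, 000-1*, 001-0*, 001-1*, 0010-*, 0011-*, 01-00*, 01-10*, 01-11*, 010-0*, 0101-*, 011-0*, 011-1*, 0110-*, 0111-*, 1-001, 1-010, 1-100*, 10-00*, 10-01*, 100-0, 1000-*, 1010-*, 11-10*, 11-11*, 110-1, 1101-*, 111-0*, 1111-*
[col 2] --100, -0-01, -010-, -1-10*, -1-11*, -101-*, -11-0, -111-*, 0--11, 0-1-0*, 0-1-1*, 0-10-*, 0-11-*, 00--1, 001--*, 01--0, 01-1-*, 011--*, 10-0-, 11-1-*
[col 3] -1-1-, 0-1--
Prime implicants: --100, -0-01, -010-, -1-1-, -11-0, 0--11, 0-1--, 00--1, 01--0, 1-001, 1-010, 10-0-, 100-0, 110-1
PI chart (minterm → PIs covering it):
  1 | -0-01,00--1
  3 | 0--11,00--1
  4 | --100,-010-,0-1--
  6 | 0-1--  (sole → essential)
  7 | 0--11,0-1--,00--1
  10 | -1-1-,01--0
  12 | --100,-11-0,0-1--,01--0
  13 | 0-1--  (sole → essential)
  14 | -1-1-,-11-0,0-1--,01--0
  15 | -1-1-,0--11,0-1--
  17 | -0-01,1-001,10-0-
  18 | 1-010,100-0
  20 | --100,-010-,10-0-
  21 | -0-01,-010-,10-0-
  25 | 1-001,110-1
  26 | -1-1-,1-010
  27 | -1-1-,110-1
  28 | --100,-11-0
  30 | -1-1-,-11-0
  31 | -1-1-  (sole → essential)
Essential prime implicants: -1-1-, 0-1--
Petrick residual → --100, -0-01, 0--11, 1-001, 1-010
Minimum SOP uses 7 PIs: cd'e' + b'd'e + bd + a'de + a'c + ac'd'e + ac'de'

7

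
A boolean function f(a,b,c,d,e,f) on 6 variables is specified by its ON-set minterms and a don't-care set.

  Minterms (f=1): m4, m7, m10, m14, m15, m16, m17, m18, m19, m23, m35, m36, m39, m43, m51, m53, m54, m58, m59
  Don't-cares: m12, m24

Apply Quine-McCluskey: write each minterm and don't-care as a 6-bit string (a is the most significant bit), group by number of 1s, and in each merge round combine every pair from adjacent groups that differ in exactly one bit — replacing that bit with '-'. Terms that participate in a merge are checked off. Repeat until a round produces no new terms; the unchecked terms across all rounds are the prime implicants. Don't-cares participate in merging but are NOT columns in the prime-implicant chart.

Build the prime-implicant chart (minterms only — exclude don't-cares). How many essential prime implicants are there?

7

[col 0] 000100*, 000111*, 001010*, 001100*, 001110*, 001111*, 010000*, 010001*, 010010*, 010011*, 010111*, 011000*, 100011*, 100100*, 100111*, 101011*, 110011*, 110101, 110110, 111010*, 111011*
[col 1] -00100, -00111, -10011, 0-0111, 00-100, 00-111, 001-10, 0011-0, 00111-, 01-000, 010-11, 0100-0*, 0100-1*, 01000-*, 01001-*, 1-0011*, 1-1011*, 10-011*, 100-11, 11-011*, 11101-
[col 2] 0100--, 1--011
Prime implicants: -00100, -00111, -10011, 0-0111, 00-100, 00-111, 001-10, 0011-0, 00111-, 01-000, 010-11, 0100--, 1--011, 100-11, 110101, 110110, 11101-
PI chart (minterm → PIs covering it):
  4 | -00100,00-100
  7 | -00111,0-0111,00-111
  10 | 001-10  (sole → essential)
  14 | 001-10,0011-0,00111-
  15 | 00-111,00111-
  16 | 01-000,0100--
  17 | 0100--  (sole → essential)
  18 | 0100--  (sole → essential)
  19 | -10011,010-11,0100--
  23 | 0-0111,010-11
  35 | 1--011,100-11
  36 | -00100  (sole → essential)
  39 | -00111,100-11
  43 | 1--011  (sole → essential)
  51 | -10011,1--011
  53 | 110101  (sole → essential)
  54 | 110110  (sole → essential)
  58 | 11101-  (sole → essential)
  59 | 1--011,11101-
Essential prime implicants: -00100, 001-10, 0100--, 1--011, 110101, 110110, 11101-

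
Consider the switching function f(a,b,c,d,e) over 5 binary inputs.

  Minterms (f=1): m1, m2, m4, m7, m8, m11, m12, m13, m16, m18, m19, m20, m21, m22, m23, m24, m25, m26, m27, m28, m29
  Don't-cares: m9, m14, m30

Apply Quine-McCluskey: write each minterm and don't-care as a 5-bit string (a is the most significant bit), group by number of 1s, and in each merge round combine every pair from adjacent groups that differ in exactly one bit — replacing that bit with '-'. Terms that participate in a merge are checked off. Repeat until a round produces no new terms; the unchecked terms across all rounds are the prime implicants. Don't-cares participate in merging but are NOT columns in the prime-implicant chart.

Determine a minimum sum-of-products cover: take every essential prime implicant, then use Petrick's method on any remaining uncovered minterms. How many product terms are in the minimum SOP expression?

size-2^0 implicants → 00001(✓)  00010(✓)  00100(✓)  00111(✓)  01000(✓)  01001(✓)  01011(✓)  01100(✓)  01101(✓)  01110(✓)  10000(✓)  10010(✓)  10011(✓)  10100(✓)  10101(✓)  10110(✓)  10111(✓)  11000(✓)  11001(✓)  11010(✓)  11011(✓)  11100(✓)  11101(✓)  11110(✓)
size-2^1 implicants → -0010  -0100(✓)  -0111  -1000(✓)  -1001(✓)  -1011(✓)  -1100(✓)  -1101(✓)  -1110(✓)  0-001  0-100(✓)  01-00(✓)  01-01(✓)  010-1(✓)  0100-(✓)  011-0(✓)  0110-(✓)  1-000(✓)  1-010(✓)  1-011(✓)  1-100(✓)  1-101(✓)  1-110(✓)  10-00(✓)  10-10(✓)  10-11(✓)  100-0(✓)  1001-(✓)  101-0(✓)  101-1(✓)  1010-(✓)  1011-(✓)  11-00(✓)  11-01(✓)  11-10(✓)  110-0(✓)  110-1(✓)  1100-(✓)  1101-(✓)  111-0(✓)  1110-(✓)
size-2^2 implicants → --100  -1-00(✓)  -1-01(✓)  -10-1  -100-(✓)  -11-0  -110-(✓)  01-0-(✓)  1--00(✓)  1--10(✓)  1-0-0(✓)  1-01-  1-1-0(✓)  1-10-  10--0(✓)  10-1-  101--  11--0(✓)  11-0-(✓)  110--
size-2^3 implicants → -1-0-  1---0
Unchecked terms (primes): --100, -0010, -0111, -1-0-, -10-1, -11-0, 0-001, 1---0, 1-01-, 1-10-, 10-1-, 101--, 110--
Minterm coverage:
  m1 ⊆ 0-001 [E]
  m2 ⊆ -0010 [E]
  m4 ⊆ --100 [E]
  m7 ⊆ -0111 [E]
  m8 ⊆ -1-0- [E]
  m11 ⊆ -10-1 [E]
  m12 ⊆ --100,-1-0-,-11-0
  m13 ⊆ -1-0- [E]
  m16 ⊆ 1---0 [E]
  m18 ⊆ -0010,1---0,1-01-,10-1-
  m19 ⊆ 1-01-,10-1-
  m20 ⊆ --100,1---0,1-10-,101--
  m21 ⊆ 1-10-,101--
  m22 ⊆ 1---0,10-1-,101--
  m23 ⊆ -0111,10-1-,101--
  m24 ⊆ -1-0-,1---0,110--
  m25 ⊆ -1-0-,-10-1,110--
  m26 ⊆ 1---0,1-01-,110--
  m27 ⊆ -10-1,1-01-,110--
  m28 ⊆ --100,-1-0-,-11-0,1---0,1-10-
  m29 ⊆ -1-0-,1-10-
E = {--100, -0010, -0111, -1-0-, -10-1, 0-001, 1---0}
Petrick residual → 1-01-, 1-10-
Cover = cd'e' + b'c'de' + b'cde + bd' + bc'e + a'c'd'e + ae' + ac'd + acd'  |cover|=9

9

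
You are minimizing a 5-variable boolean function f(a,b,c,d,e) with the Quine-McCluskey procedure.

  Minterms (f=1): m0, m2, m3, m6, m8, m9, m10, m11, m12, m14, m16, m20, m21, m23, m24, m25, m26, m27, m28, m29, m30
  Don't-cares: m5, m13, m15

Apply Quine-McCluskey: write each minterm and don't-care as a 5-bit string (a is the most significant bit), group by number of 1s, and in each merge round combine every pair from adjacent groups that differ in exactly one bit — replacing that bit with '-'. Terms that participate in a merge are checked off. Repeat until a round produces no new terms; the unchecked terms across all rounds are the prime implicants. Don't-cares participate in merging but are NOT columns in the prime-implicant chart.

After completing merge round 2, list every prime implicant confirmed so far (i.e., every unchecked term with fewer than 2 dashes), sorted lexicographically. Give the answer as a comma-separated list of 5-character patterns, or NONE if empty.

size-2^0 implicants → 00000(✓)  00010(✓)  00011(✓)  00101(✓)  00110(✓)  01000(✓)  01001(✓)  01010(✓)  01011(✓)  01100(✓)  01101(✓)  01110(✓)  01111(✓)  10000(✓)  10100(✓)  10101(✓)  10111(✓)  11000(✓)  11001(✓)  11010(✓)  11011(✓)  11100(✓)  11101(✓)  11110(✓)
size-2^1 implicants → -0000(✓)  -0101(✓)  -1000(✓)  -1001(✓)  -1010(✓)  -1011(✓)  -1100(✓)  -1101(✓)  -1110(✓)  0-000(✓)  0-010(✓)  0-011(✓)  0-101(✓)  0-110(✓)  00-10(✓)  000-0(✓)  0001-(✓)  01-00(✓)  01-01(✓)  01-10(✓)  01-11(✓)  010-0(✓)  010-1(✓)  0100-(✓)  0101-(✓)  011-0(✓)  011-1(✓)  0110-(✓)  0111-(✓)  1-000(✓)  1-100(✓)  1-101(✓)  10-00(✓)  101-1  1010-(✓)  11-00(✓)  11-01(✓)  11-10(✓)  110-0(✓)  110-1(✓)  1100-(✓)  1101-(✓)  111-0(✓)  1110-(✓)
size-2^2 implicants → --000  --101  -1-00(✓)  -1-01(✓)  -1-10(✓)  -10-0(✓)  -10-1(✓)  -100-(✓)  -101-(✓)  -11-0(✓)  -110-(✓)  0--10  0-0-0  0-01-  01--0(✓)  01--1(✓)  01-0-(✓)  01-1-(✓)  010--(✓)  011--(✓)  1--00  1-10-  11--0(✓)  11-0-(✓)  110--(✓)
size-2^3 implicants → -1--0  -1-0-  -10--  01---
Unchecked terms (primes): --000, --101, -1--0, -1-0-, -10--, 0--10, 0-0-0, 0-01-, 01---, 1--00, 1-10-, 101-1

101-1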